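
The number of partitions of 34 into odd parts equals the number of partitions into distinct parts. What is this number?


Computing partitions of 34 into odd parts (1, 3, 5, ...):
Using the generating function prod_{k>=0} 1/(1-x^(2k+1)),
the count is 512

512


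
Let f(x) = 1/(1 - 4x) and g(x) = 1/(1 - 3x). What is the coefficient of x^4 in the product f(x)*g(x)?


The coefficient of x^n in f*g is the Cauchy product: sum_{k=0}^{n} a^k * b^(n-k).
With a=4, b=3, n=4:
sum_{k=0}^{4} 4^k * 3^(4-k)
= 781

781


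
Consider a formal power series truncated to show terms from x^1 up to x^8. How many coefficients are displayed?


From x^1 to x^8 inclusive, the count is 8 - 1 + 1 = 8.

8


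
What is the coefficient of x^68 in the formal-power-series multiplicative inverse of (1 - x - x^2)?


Let the inverse be f(x) = sum_{k>=0} a_k x^k. From f(x) * (1 - x - x^2) = 1 and matching coefficients:
 x^0: a_0 = 1.
 x^1: a_1 - a_0 = 0, so a_1 = 1.
 x^k (k >= 2): a_k - a_{k-1} - a_{k-2} = 0, i.e. a_k = a_{k-1} + a_{k-2}.
This is the Fibonacci-type recurrence shifted so that a_0 = a_1 = 1.
Iterating: a_0=1, a_1=1, a_2=2, a_3=3, a_4=5, a_5=8, a_6=13, a_7=21, a_8=34, a_9=55, ...
a_68 = 117669030460994.

117669030460994


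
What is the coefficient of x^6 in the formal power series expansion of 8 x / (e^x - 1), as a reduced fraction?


The exponential generating function for Bernoulli numbers is
x / (e^x - 1) = sum_{k>=0} B_k x^k / k!.
So the coefficient of x^6 in 8 x / (e^x - 1) is 8 B_6 / 6!.
Computing: B_6 = 1/42, 6! = 720, giving
8 * 1/42 / 720 = 1/3780.

1/3780


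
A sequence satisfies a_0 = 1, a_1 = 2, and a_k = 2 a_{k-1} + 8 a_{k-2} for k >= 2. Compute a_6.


The characteristic equation is t^2 - 2 t - 8 = 0, with roots r_1 = 4 and r_2 = -2 (so c_1 = r_1 + r_2, c_2 = -r_1 r_2 as required).
One can use the closed form a_n = A r_1^n + B r_2^n, but direct iteration is more reliable:
a_0 = 1, a_1 = 2, a_2 = 12, a_3 = 40, a_4 = 176, a_5 = 672, a_6 = 2752.
So a_6 = 2752.

2752


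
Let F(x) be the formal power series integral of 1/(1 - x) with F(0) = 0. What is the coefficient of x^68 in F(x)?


1/(1 - x) = sum_{k>=0} x^k. Integrating termwise and using F(0) = 0 gives
F(x) = sum_{k>=0} x^(k+1) / (k+1) = sum_{m>=1} x^m / m = -ln(1 - x).
So the coefficient of x^68 is 1/68 = 1/68.

1/68


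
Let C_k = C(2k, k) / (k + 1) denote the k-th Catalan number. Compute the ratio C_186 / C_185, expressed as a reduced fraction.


Using C_k = (2k)! / (k! (k+1)!), the ratio C_{k+1}/C_k simplifies to
C_{k+1}/C_k = [(2k+2)! / ((k+1)! (k+2)!)] * [k! (k+1)! / (2k)!]
 = (2k+2)(2k+1) / ((k+1)(k+2)) = 2(2k+1) / (k+2).
For k = 185: 2(2*185 + 1) / (185 + 2) = 742/187 = 742/187.

742/187


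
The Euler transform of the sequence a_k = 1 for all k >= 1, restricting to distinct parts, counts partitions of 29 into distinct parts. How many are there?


Partitions of 29 into distinct parts can be computed via generating function.
Product (1+x)(1+x^2)(1+x^3)...
The coefficient of x^29 = 256

256


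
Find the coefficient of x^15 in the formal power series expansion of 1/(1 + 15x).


Write 1/(1 + c x) = 1/(1 - (-c) x) and apply the geometric-series identity
1/(1 - y) = sum_{k>=0} y^k to get 1/(1 + c x) = sum_{k>=0} (-c)^k x^k.
So the coefficient of x^k is (-c)^k = (-1)^k * c^k.
Here c = 15 and k = 15:
(-15)^15 = -1 * 437893890380859375 = -437893890380859375

-437893890380859375


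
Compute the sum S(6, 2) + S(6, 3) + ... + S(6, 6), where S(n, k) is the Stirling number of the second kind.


By definition, S(n, k) counts partitions of an n-set into exactly k nonempty blocks.
Computing row n = 6 for k = 2..6:
S(6, k): 31, 90, 65, 15, 1
Sum = 202.

202


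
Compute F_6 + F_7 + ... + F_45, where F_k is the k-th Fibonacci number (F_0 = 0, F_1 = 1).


Use the identity sum_{k=0}^{N} F_k = F_{N+2} - 1 (which follows from F_{k+2} - F_{k+1} = F_k). Then
sum_{k=6}^{45} F_k = (F_{47} - 1) - (F_{7} - 1) = F_{47} - F_{7}.
Computing: F_{47} = 2971215073, F_{7} = 13, so
Sum = 2971215073 - 13 = 2971215060.

2971215060


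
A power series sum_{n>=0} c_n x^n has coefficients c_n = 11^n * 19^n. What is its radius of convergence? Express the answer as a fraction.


By the root test (Cauchy-Hadamard), the radius is R = 1 / limsup_n |c_n|^(1/n).
Here |c_n|^(1/n) = (11^n * 19^n)^(1/n) = 11 * 19 = 209 for all n.
So R = 1/209 = 1/209.

1/209


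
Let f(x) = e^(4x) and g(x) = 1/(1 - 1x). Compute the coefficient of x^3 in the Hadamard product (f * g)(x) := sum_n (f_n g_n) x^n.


Expanding: f_k = 4^k/k! (from e^(4x)) and g_k = 1^k (from 1/(1 - 1x)). So the Hadamard coefficient (f * g)_k = 4^k 1^k / k! = (4)^k / k!.
For k = 3: 4^3/3! = 64/6 = 32/3.

32/3


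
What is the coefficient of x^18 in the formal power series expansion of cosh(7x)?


The Maclaurin series is cosh(t) = sum_{m>=0} t^(2m) / (2m)!, so substituting t = 7x, only even powers of x are nonzero, with coefficient of x^(2m) equal to 7^(2m) / (2m)!.
For x^18 the coefficient is 7^18/18! = 1628413597910449/6402373705728000 = 33232930569601/130660687872000.

33232930569601/130660687872000


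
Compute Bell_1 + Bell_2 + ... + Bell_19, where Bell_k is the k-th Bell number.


Recall Bell_k counts set partitions of a k-set (with Bell_0 = 1 by convention).
Bell_1 through Bell_19: 1, 2, 5, 15, 52, 203, 877, 4140, 21147, 115975, 678570, 4213597, 27644437, 190899322, 1382958545, 10480142147, 82864869804, 682076806159, 5832742205057
Sum = 1 + 2 + 5 + 15 + 52 + 203 + 877 + 4140 + 21147 + 115975 + 678570 + 4213597 + 27644437 + 190899322 + 1382958545 + 10480142147 + 82864869804 + 682076806159 + 5832742205057 = 6609770560055.

6609770560055


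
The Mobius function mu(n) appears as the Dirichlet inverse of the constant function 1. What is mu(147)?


147 has a squared prime factor, so mu(147) = 0.
Factorization reveals a repeated prime.

0


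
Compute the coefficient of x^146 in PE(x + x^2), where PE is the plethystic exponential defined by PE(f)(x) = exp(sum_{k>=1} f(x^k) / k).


With f(x) = x + x^2, the exponent is sum_{k>=1} (x^k + x^(2k)) / k = -ln(1 - x) - ln(1 - x^2). Exponentiating:
PE(x + x^2) = 1 / ((1 - x)(1 - x^2)).
This is the generating function for partitions of n into parts of size 1 or 2. The number of 2's can be any j in 0..73, and the rest are 1's, so
[x^146] = floor(146/2) + 1 = 74.

74


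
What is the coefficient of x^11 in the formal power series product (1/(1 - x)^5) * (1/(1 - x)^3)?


Combine the factors: (1/(1 - x)^5) * (1/(1 - x)^3) = 1/(1 - x)^8.
Then use 1/(1 - x)^r = sum_{k>=0} C(k + r - 1, r - 1) x^k with r = 8 and k = 11:
C(18, 7) = 31824.

31824


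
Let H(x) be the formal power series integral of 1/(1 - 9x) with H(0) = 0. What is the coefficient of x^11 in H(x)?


1/(1 - 9x) = sum_{k>=0} 9^k x^k. Integrating termwise with H(0) = 0:
H(x) = sum_{k>=0} 9^k x^(k+1) / (k+1) = sum_{m>=1} 9^(m-1) x^m / m.
For m = 11: 9^10/11 = 3486784401/11 = 3486784401/11.

3486784401/11


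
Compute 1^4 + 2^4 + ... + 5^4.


This power sum has a closed form given by Faulhaber's formula
sum_{k=1}^{m} k^p = (1 / (p + 1)) * sum_{j=0}^{p} C(p + 1, j) B_j m^(p + 1 - j),
but for small m direct computation is fastest:
1 + 16 + 81 + 256 + 625 = 979.

979


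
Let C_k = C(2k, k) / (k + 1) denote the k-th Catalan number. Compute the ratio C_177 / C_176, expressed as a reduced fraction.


Using C_k = (2k)! / (k! (k+1)!), the ratio C_{k+1}/C_k simplifies to
C_{k+1}/C_k = [(2k+2)! / ((k+1)! (k+2)!)] * [k! (k+1)! / (2k)!]
 = (2k+2)(2k+1) / ((k+1)(k+2)) = 2(2k+1) / (k+2).
For k = 176: 2(2*176 + 1) / (176 + 2) = 706/178 = 353/89.

353/89


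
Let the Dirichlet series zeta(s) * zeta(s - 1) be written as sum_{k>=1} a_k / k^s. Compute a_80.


Convolution gives a_k = sum_{d | k} d * 1 = sum_{d | k} d = sigma(k), the sum of positive divisors of k.
For k = 80, the divisors are 1, 2, 4, 5, 8, 10, 16, 20, 40, 80, so
sigma(80) = 1 + 2 + 4 + 5 + 8 + 10 + 16 + 20 + 40 + 80 = 186.

186


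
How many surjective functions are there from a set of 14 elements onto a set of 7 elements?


By inclusion-exclusion on which target elements are missed, the number of surjections from an n-set onto a k-set is
surj(n, k) = sum_{j=0}^{k} (-1)^j C(k, j) (k - j)^n.
Equivalently surj(n, k) = k! * S(n, k), where S(n, k) is the Stirling number of the second kind.
For n = 14, k = 7:
S(14, 7) = 49329280, so
surj = 7! * 49329280 = 5040 * 49329280 = 248619571200.

248619571200


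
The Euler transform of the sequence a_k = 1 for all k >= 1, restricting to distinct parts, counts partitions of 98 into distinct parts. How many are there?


Partitions of 98 into distinct parts can be computed via generating function.
Product (1+x)(1+x^2)(1+x^3)...
The coefficient of x^98 = 376256

376256


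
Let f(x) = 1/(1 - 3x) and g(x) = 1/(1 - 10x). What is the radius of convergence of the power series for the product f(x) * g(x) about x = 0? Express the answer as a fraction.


The radius of 1/(1 - 3x) is 1/3 (nearest singularity at x = 1/3), and the radius of 1/(1 - 10x) is 1/10.
The product f(x)*g(x) = 1/((1 - 3x)(1 - 10x)) has singularities at both 1/3 and 1/10, so its radius of convergence is the distance to the nearest one:
min(1/3, 1/10) = 1/10.

1/10


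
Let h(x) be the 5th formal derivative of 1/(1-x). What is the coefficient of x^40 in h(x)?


Differentiating 5 times: d^5/dx^5 [1/(1-x)] = 5!/(1-x)^6.
The expansion 1/(1-x)^6 = sum_{k>=0} C(k+5, 5) x^k, so the coefficient of x^n in 5!/(1-x)^6 is 5! * C(n+5, 5).
For n = 40: 120 * C(45, 5) = 120 * 1221759 = 146611080

146611080


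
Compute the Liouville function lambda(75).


The Liouville function is lambda(k) = (-1)^Omega(k), where Omega(k) counts the prime factors of k with multiplicity.
Factoring: 75 = 3 * 5 * 5, so Omega(75) = 3.
lambda(75) = (-1)^3 = -1.

-1


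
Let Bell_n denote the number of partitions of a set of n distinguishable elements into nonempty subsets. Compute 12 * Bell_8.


Bell_8 can be computed from the Bell triangle or from Dobinski's identity Bell_n = (1/e) * sum_{k>=0} k^n / k!.
Computing Bell_8 = 4140.
Then 12 * 4140 = 49680.

49680


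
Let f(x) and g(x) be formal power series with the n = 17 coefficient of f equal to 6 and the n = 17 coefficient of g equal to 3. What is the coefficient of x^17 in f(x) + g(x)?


Addition of formal power series is termwise.
The coefficient of x^17 in f + g = 6 + 3
= 9

9


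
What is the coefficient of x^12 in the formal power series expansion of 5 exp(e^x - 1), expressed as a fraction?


exp(e^x - 1) is the exponential generating function for the Bell numbers Bell_k: exp(e^x - 1) = sum_{k>=0} Bell_k x^k / k!.
So the coefficient of x^12 in 5 exp(e^x - 1) is 5 Bell_12 / 12!.
Computing: Bell_12 = 4213597 and 12! = 479001600, giving
5 * 4213597/479001600 = 4213597/95800320.

4213597/95800320


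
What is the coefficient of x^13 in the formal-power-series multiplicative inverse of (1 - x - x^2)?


Let the inverse be f(x) = sum_{k>=0} a_k x^k. From f(x) * (1 - x - x^2) = 1 and matching coefficients:
 x^0: a_0 = 1.
 x^1: a_1 - a_0 = 0, so a_1 = 1.
 x^k (k >= 2): a_k - a_{k-1} - a_{k-2} = 0, i.e. a_k = a_{k-1} + a_{k-2}.
This is the Fibonacci-type recurrence shifted so that a_0 = a_1 = 1.
Iterating: a_0=1, a_1=1, a_2=2, a_3=3, a_4=5, a_5=8, a_6=13, a_7=21, a_8=34, a_9=55, ...
a_13 = 377.

377


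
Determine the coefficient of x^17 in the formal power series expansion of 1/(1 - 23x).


The geometric series identity gives 1/(1 - c x) = sum_{k>=0} c^k x^k, so the coefficient of x^k is c^k.
Here c = 23 and k = 17.
Computing: 23^17 = 141050039560662968926103

141050039560662968926103


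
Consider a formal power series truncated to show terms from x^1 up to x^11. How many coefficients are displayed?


From x^1 to x^11 inclusive, the count is 11 - 1 + 1 = 11.

11


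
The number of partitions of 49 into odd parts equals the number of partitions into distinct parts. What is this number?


Computing partitions of 49 into odd parts (1, 3, 5, ...):
Using the generating function prod_{k>=0} 1/(1-x^(2k+1)),
the count is 3264

3264


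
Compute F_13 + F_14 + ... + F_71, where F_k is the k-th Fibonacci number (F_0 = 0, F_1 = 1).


Use the identity sum_{k=0}^{N} F_k = F_{N+2} - 1 (which follows from F_{k+2} - F_{k+1} = F_k). Then
sum_{k=13}^{71} F_k = (F_{73} - 1) - (F_{14} - 1) = F_{73} - F_{14}.
Computing: F_{73} = 806515533049393, F_{14} = 377, so
Sum = 806515533049393 - 377 = 806515533049016.

806515533049016


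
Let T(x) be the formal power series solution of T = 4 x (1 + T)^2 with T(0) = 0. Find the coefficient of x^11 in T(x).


Apply the Lagrange inversion formula: if T = 4 x * phi(T) with phi(t) = (1 + t)^2, then [x^n] T = 4^n * (1/n) [t^(n-1)] phi(t)^n = 4^n * (1/n) [t^(n-1)] (1 + t)^(2n) = 4^n * (1/n) C(2n, n-1).
Using the identity C(2n, n-1) = C(2n, n) * n / (n+1), the unscaled factor equals C(2n, n) / (n+1) = C_n, the n-th Catalan number.
For n = 11: C_11 = C(22, 11) / 12 = 705432/12 = 58786.
With the 4^11 = 4194304 factor, the coefficient is 4194304 * 58786 = 246566354944.

246566354944


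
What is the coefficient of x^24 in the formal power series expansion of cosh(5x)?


The Maclaurin series is cosh(t) = sum_{m>=0} t^(2m) / (2m)!, so substituting t = 5x, only even powers of x are nonzero, with coefficient of x^(2m) equal to 5^(2m) / (2m)!.
For x^24 the coefficient is 5^24/24! = 59604644775390625/620448401733239439360000 = 95367431640625/992717442773183102976.

95367431640625/992717442773183102976


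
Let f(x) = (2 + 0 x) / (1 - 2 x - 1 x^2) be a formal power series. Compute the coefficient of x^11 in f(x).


Write f(x) = sum_{k>=0} a_k x^k. Multiplying both sides by 1 - 2 x - 1 x^2 gives
(1 - 2 x - 1 x^2) sum_{k>=0} a_k x^k = 2 + 0 x.
Matching coefficients:
 x^0: a_0 = 2
 x^1: a_1 - 2 a_0 = 0  =>  a_1 = 2*2 + 0 = 4
 x^k (k >= 2): a_k = 2 a_{k-1} + 1 a_{k-2}.
Iterating: a_2 = 10, a_3 = 24, a_4 = 58, a_5 = 140, a_6 = 338, a_7 = 816, a_8 = 1970, a_9 = 4756, a_10 = 11482, a_11 = 27720.
So the coefficient of x^11 is 27720.

27720


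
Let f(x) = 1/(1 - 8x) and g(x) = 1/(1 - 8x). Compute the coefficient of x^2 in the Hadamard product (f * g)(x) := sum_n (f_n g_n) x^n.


f has coefficients f_k = 8^k and g has coefficients g_k = 8^k, so the Hadamard product has coefficient (f*g)_k = 8^k * 8^k = 64^k.
For k = 2: 64^2 = 4096.

4096


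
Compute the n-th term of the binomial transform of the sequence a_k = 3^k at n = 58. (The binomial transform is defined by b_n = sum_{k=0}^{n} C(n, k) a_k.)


With a_k = 3^k, b_n = sum_{k=0}^{n} C(n, k) 3^k = (1 + 3)^n by the binomial theorem.
For n = 58: (1 + 3)^58 = 4^58 = 83076749736557242056487941267521536.

83076749736557242056487941267521536


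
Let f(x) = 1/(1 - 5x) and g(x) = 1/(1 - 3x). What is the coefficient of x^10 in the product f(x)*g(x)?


The coefficient of x^n in f*g is the Cauchy product: sum_{k=0}^{n} a^k * b^(n-k).
With a=5, b=3, n=10:
sum_{k=0}^{10} 5^k * 3^(10-k)
= 24325489

24325489


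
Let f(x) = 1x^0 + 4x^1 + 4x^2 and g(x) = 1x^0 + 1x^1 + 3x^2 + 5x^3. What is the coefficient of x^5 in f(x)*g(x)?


Cauchy product at x^5:
4*5
= 20

20


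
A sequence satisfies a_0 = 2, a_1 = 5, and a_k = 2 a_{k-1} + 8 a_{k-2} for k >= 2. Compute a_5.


The characteristic equation is t^2 - 2 t - 8 = 0, with roots r_1 = 4 and r_2 = -2 (so c_1 = r_1 + r_2, c_2 = -r_1 r_2 as required).
One can use the closed form a_n = A r_1^n + B r_2^n, but direct iteration is more reliable:
a_0 = 2, a_1 = 5, a_2 = 26, a_3 = 92, a_4 = 392, a_5 = 1520.
So a_5 = 1520.

1520


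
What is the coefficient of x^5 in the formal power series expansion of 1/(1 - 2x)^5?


The general identity 1/(1 - c x)^r = sum_{k>=0} c^k C(k + r - 1, r - 1) x^k follows by substituting y = c x into 1/(1 - y)^r = sum_{k>=0} C(k + r - 1, r - 1) y^k.
For c = 2, r = 5, k = 5:
2^5 * C(9, 4) = 32 * 126 = 4032.

4032


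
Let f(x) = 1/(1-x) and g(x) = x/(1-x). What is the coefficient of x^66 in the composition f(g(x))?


First simplify the composition: f(g(x)) = 1/(1 - x/(1-x)) = (1-x)/((1-x) - x) = (1-x)/(1-2x).
Now extract the coefficient. Write (1-x)/(1-2x) = 1/(1-2x) - x/(1-2x).
The coefficient of x^n in 1/(1-2x) is 2^n, and in x/(1-2x) is 2^(n-1) (for n >= 1).
So the coefficient of x^66 is 2^66 - 2^65 = 73786976294838206464 - 36893488147419103232 = 36893488147419103232.

36893488147419103232


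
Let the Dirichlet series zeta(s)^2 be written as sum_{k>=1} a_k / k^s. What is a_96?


The Dirichlet convolution of the constant function 1 with itself gives (1 * 1)(k) = sum_{d | k} 1 = d(k), the number of positive divisors of k.
Since zeta(s) = sum_{k>=1} 1/k^s, we have zeta(s)^2 = sum_{k>=1} d(k)/k^s, so a_k = d(k).
For k = 96: the divisors are 1, 2, 3, 4, 6, 8, 12, 16, 24, 32, 48, 96.
Count = 12.

12


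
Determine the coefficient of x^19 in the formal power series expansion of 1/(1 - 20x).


The geometric series identity gives 1/(1 - c x) = sum_{k>=0} c^k x^k, so the coefficient of x^k is c^k.
Here c = 20 and k = 19.
Computing: 20^19 = 5242880000000000000000000

5242880000000000000000000


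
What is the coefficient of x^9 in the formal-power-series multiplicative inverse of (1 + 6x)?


The inverse is 1/(1 + 6x). Apply the geometric identity 1/(1 - y) = sum_{k>=0} y^k with y = -6x:
1/(1 + 6x) = sum_{k>=0} (-6)^k x^k.
So the coefficient of x^9 is (-6)^9 = -10077696.

-10077696


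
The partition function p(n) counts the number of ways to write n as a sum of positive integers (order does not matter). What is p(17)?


Using the generating function prod_{k>=1} 1/(1-x^k), we compute p(17).
By dynamic programming over parts 1 through 17:
p(17) = 297

297


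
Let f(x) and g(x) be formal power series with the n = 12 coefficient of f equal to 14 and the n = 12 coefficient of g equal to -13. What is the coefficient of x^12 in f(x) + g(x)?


Addition of formal power series is termwise.
The coefficient of x^12 in f + g = 14 + -13
= 1

1


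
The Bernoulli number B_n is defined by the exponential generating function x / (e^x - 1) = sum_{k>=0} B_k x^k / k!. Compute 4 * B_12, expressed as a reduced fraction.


Bernoulli numbers can also be computed recursively via B_0 = 1 and sum_{j=0}^{m} C(m+1, j) B_j = 0 for m >= 1. Odd-index Bernoulli numbers vanish for k >= 3.
Computing B_12 = -691/2730, so 4 * B_12 = 4 * -691/2730 = -1382/1365.

-1382/1365


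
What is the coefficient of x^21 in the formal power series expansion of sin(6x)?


The Maclaurin series is sin(t) = sum_{k>=0} (-1)^k t^(2k+1) / (2k+1)!, so substituting t = 6x, only odd powers of x are nonzero, with coefficient of x^(2k+1) equal to (-1)^k 6^(2k+1) / (2k+1)!.
Write 21 = 2*10 + 1, giving the coefficient (-1)^10 * 6^21 / 21! = 21936950640377856/51090942171709440000 = 4251528/9901766875.

4251528/9901766875


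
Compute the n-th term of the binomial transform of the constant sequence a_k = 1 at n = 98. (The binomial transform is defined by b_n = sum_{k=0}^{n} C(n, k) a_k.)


With a_k = 1 for all k, b_n = sum_{k=0}^{n} C(n, k) = 2^n by the binomial theorem.
For n = 98: 2^98 = 316912650057057350374175801344.

316912650057057350374175801344


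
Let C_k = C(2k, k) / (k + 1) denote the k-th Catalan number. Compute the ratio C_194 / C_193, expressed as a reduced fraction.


Using C_k = (2k)! / (k! (k+1)!), the ratio C_{k+1}/C_k simplifies to
C_{k+1}/C_k = [(2k+2)! / ((k+1)! (k+2)!)] * [k! (k+1)! / (2k)!]
 = (2k+2)(2k+1) / ((k+1)(k+2)) = 2(2k+1) / (k+2).
For k = 193: 2(2*193 + 1) / (193 + 2) = 774/195 = 258/65.

258/65


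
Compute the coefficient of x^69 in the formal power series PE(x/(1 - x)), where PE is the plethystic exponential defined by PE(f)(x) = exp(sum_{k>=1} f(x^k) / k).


For f(x) = x/(1 - x) we have
sum_{k>=1} f(x^k) / k = sum_{k>=1} (1/k) * x^k / (1 - x^k) = sum_{k, m >= 1} x^(k m) / k,
which after exponentiating simplifies to
PE(x/(1 - x)) = prod_{k>=1} 1 / (1 - x^k).
This is the generating function for the partition function p(n), so the coefficient of x^69 is p(69).
Computing p(69) by dynamic programming over parts 1, 2, ..., 69: p(69) = 3554345.

3554345


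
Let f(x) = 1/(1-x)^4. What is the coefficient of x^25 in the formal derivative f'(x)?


Differentiate: d/dx [ 1/(1-x)^r ] = r / (1-x)^(r+1).
Here r = 4, so f'(x) = 4 / (1-x)^5.
The expansion of 1/(1-x)^(r+1) has coefficient of x^n equal to C(n+r, r).
So the coefficient of x^25 in f'(x) is
4 * C(29, 4) = 4 * 23751 = 95004

95004


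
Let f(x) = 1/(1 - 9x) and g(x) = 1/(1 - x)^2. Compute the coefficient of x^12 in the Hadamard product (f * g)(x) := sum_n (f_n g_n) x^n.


f has coefficients f_k = 9^k. For g = 1/(1 - x)^2 the coefficient is g_k = C(k + 1, 1) = k + 1. The Hadamard coefficient is (f * g)_k = 9^k * (k + 1).
For k = 12: 9^12 * 13 = 282429536481 * 13 = 3671583974253.

3671583974253


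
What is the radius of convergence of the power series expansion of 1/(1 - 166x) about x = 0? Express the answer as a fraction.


Expanding 1/(1 - 166x) = sum_{k>=0} 166^k x^k, the series converges when |166x| < 1, i.e., |x| < 1/166.
So the radius of convergence is 1/166 = 1/166.

1/166


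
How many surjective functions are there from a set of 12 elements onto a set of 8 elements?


By inclusion-exclusion on which target elements are missed, the number of surjections from an n-set onto a k-set is
surj(n, k) = sum_{j=0}^{k} (-1)^j C(k, j) (k - j)^n.
Equivalently surj(n, k) = k! * S(n, k), where S(n, k) is the Stirling number of the second kind.
For n = 12, k = 8:
S(12, 8) = 159027, so
surj = 8! * 159027 = 40320 * 159027 = 6411968640.

6411968640


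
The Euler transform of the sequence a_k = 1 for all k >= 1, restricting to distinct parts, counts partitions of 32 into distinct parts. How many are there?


Partitions of 32 into distinct parts can be computed via generating function.
Product (1+x)(1+x^2)(1+x^3)...
The coefficient of x^32 = 390

390


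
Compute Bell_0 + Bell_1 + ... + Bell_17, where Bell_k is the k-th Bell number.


Recall Bell_k counts set partitions of a k-set (with Bell_0 = 1 by convention).
Bell_0 through Bell_17: 1, 1, 2, 5, 15, 52, 203, 877, 4140, 21147, 115975, 678570, 4213597, 27644437, 190899322, 1382958545, 10480142147, 82864869804
Sum = 1 + 1 + 2 + 5 + 15 + 52 + 203 + 877 + 4140 + 21147 + 115975 + 678570 + 4213597 + 27644437 + 190899322 + 1382958545 + 10480142147 + 82864869804 = 94951548840.

94951548840


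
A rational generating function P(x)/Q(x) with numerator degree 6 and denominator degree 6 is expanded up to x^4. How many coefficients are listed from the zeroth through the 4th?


Expanding up to x^4 gives the coefficients for x^0, x^1, ..., x^4.
That is 4 + 1 = 5 coefficients in total.

5


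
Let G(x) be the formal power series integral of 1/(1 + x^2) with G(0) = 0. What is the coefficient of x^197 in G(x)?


1/(1 + x^2) = sum_{j>=0} (-1)^j x^(2j). Integrating termwise with G(0) = 0:
G(x) = sum_{j>=0} (-1)^j x^(2j+1) / (2j+1) = arctan(x).
Only odd powers are nonzero. For x^197 write 197 = 2*98 + 1, giving
(-1)^98 / 197 = 1/197 = 1/197.

1/197


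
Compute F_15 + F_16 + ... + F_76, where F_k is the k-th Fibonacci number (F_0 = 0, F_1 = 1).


Use the identity sum_{k=0}^{N} F_k = F_{N+2} - 1 (which follows from F_{k+2} - F_{k+1} = F_k). Then
sum_{k=15}^{76} F_k = (F_{78} - 1) - (F_{16} - 1) = F_{78} - F_{16}.
Computing: F_{78} = 8944394323791464, F_{16} = 987, so
Sum = 8944394323791464 - 987 = 8944394323790477.

8944394323790477


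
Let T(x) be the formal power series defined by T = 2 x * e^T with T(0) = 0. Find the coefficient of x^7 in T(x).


Apply the Lagrange inversion formula: if T = 2 x * phi(T) with phi(t) = e^t, then
[x^n] T = 2^n * (1/n) [t^(n-1)] phi(t)^n = 2^n * (1/n) [t^(n-1)] e^(n t) = 2^n * (1/n) * n^(n-1) / (n-1)! = 2^n * n^(n-1) / n!.
When c = 1 this is the Cayley count of rooted labeled trees on n vertices, divided by n!.
For n = 7: 2^7 * 7^6 / 7! = 128 * 117649/5040 = 134456/45.

134456/45


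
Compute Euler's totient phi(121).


phi(n) counts integers in [1, n] coprime to n. Using the multiplicative formula phi(n) = n * prod_{p | n} (1 - 1/p):
121 = 11^2, so
phi(121) = 121 * (1 - 1/11) = 110.

110


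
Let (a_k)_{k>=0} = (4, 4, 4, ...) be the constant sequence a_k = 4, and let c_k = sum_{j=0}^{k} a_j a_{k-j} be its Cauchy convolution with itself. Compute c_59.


Since a_j = 4 for all j >= 0, the convolution sum becomes
c_k = sum_{j=0}^{k} 4 * 4 = 16 * (k + 1).
Equivalently, the generating function of (a_k) is 4/(1 - x) and its square is 16/(1 - x)^2 = sum_{k>=0} 16(k + 1) x^k.
For k = 59: 16 * 60 = 960.

960


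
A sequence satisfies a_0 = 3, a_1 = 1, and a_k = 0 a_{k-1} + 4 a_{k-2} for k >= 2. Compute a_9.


The characteristic equation is t^2 - 0 t - 4 = 0, with roots r_1 = 2 and r_2 = -2 (so c_1 = r_1 + r_2, c_2 = -r_1 r_2 as required).
One can use the closed form a_n = A r_1^n + B r_2^n, but direct iteration is more reliable:
a_0 = 3, a_1 = 1, a_2 = 12, a_3 = 4, a_4 = 48, a_5 = 16, a_6 = 192, a_7 = 64, a_8 = 768, a_9 = 256.
So a_9 = 256.

256


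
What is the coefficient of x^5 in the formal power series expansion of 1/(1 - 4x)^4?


The general identity 1/(1 - c x)^r = sum_{k>=0} c^k C(k + r - 1, r - 1) x^k follows by substituting y = c x into 1/(1 - y)^r = sum_{k>=0} C(k + r - 1, r - 1) y^k.
For c = 4, r = 4, k = 5:
4^5 * C(8, 3) = 1024 * 56 = 57344.

57344


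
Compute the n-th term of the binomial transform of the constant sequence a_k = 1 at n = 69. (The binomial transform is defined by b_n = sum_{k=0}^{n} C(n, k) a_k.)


With a_k = 1 for all k, b_n = sum_{k=0}^{n} C(n, k) = 2^n by the binomial theorem.
For n = 69: 2^69 = 590295810358705651712.

590295810358705651712


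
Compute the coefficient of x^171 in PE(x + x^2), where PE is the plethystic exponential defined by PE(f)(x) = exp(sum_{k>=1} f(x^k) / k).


With f(x) = x + x^2, the exponent is sum_{k>=1} (x^k + x^(2k)) / k = -ln(1 - x) - ln(1 - x^2). Exponentiating:
PE(x + x^2) = 1 / ((1 - x)(1 - x^2)).
This is the generating function for partitions of n into parts of size 1 or 2. The number of 2's can be any j in 0..85, and the rest are 1's, so
[x^171] = floor(171/2) + 1 = 86.

86


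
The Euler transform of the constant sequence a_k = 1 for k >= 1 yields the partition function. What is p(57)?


The Euler transform converts the sequence a_k = 1 into the number of integer partitions.
Using the recurrence or dynamic programming:
p(57) = 614154

614154


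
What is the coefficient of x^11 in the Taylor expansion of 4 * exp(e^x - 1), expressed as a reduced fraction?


exp(e^x - 1) = sum_{k>=0} Bell_k x^k / k!, where Bell_k is the k-th Bell number.
So the coefficient of x^11 is 4 * Bell_11 / 11!.
Computing: Bell_11 = 678570 and 11! = 39916800, giving
4 * 678570/39916800 = 22619/332640.

22619/332640


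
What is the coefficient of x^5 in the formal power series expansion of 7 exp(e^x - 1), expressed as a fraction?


exp(e^x - 1) is the exponential generating function for the Bell numbers Bell_k: exp(e^x - 1) = sum_{k>=0} Bell_k x^k / k!.
So the coefficient of x^5 in 7 exp(e^x - 1) is 7 Bell_5 / 5!.
Computing: Bell_5 = 52 and 5! = 120, giving
7 * 52/120 = 91/30.

91/30


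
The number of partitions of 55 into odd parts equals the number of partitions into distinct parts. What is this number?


Computing partitions of 55 into odd parts (1, 3, 5, ...):
Using the generating function prod_{k>=0} 1/(1-x^(2k+1)),
the count is 6378

6378


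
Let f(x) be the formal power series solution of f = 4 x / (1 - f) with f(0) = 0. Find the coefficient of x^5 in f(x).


Apply Lagrange inversion: f = 4 x * phi(f) with phi(t) = 1/(1 - t), so
[x^n] f = 4^n * (1/n) [t^(n-1)] phi(t)^n = 4^n * (1/n) [t^(n-1)] (1 - t)^(-n) = 4^n * (1/n) C(2n - 2, n - 1) = 4^n * C_{n-1}.
For n = 5: C_4 = C(8, 4) / 5 = 70/5 = 14.
With the 4^5 = 1024 factor, the coefficient is 1024 * 14 = 14336.

14336


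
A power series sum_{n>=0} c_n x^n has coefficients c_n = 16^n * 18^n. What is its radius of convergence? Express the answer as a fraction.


By the root test (Cauchy-Hadamard), the radius is R = 1 / limsup_n |c_n|^(1/n).
Here |c_n|^(1/n) = (16^n * 18^n)^(1/n) = 16 * 18 = 288 for all n.
So R = 1/288 = 1/288.

1/288


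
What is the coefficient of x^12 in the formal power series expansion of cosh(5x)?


The Maclaurin series is cosh(t) = sum_{m>=0} t^(2m) / (2m)!, so substituting t = 5x, only even powers of x are nonzero, with coefficient of x^(2m) equal to 5^(2m) / (2m)!.
For x^12 the coefficient is 5^12/12! = 244140625/479001600 = 9765625/19160064.

9765625/19160064


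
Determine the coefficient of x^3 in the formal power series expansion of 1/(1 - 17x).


The geometric series identity gives 1/(1 - c x) = sum_{k>=0} c^k x^k, so the coefficient of x^k is c^k.
Here c = 17 and k = 3.
Computing: 17^3 = 4913

4913


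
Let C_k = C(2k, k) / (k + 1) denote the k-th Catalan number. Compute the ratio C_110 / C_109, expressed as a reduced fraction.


Using C_k = (2k)! / (k! (k+1)!), the ratio C_{k+1}/C_k simplifies to
C_{k+1}/C_k = [(2k+2)! / ((k+1)! (k+2)!)] * [k! (k+1)! / (2k)!]
 = (2k+2)(2k+1) / ((k+1)(k+2)) = 2(2k+1) / (k+2).
For k = 109: 2(2*109 + 1) / (109 + 2) = 438/111 = 146/37.

146/37


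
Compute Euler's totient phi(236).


phi(n) counts integers in [1, n] coprime to n. Using the multiplicative formula phi(n) = n * prod_{p | n} (1 - 1/p):
236 = 2^2 * 59, so
phi(236) = 236 * (1 - 1/2) * (1 - 1/59) = 116.

116


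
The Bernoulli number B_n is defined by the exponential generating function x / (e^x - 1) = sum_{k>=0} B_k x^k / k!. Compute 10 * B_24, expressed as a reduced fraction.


Bernoulli numbers can also be computed recursively via B_0 = 1 and sum_{j=0}^{m} C(m+1, j) B_j = 0 for m >= 1. Odd-index Bernoulli numbers vanish for k >= 3.
Computing B_24 = -236364091/2730, so 10 * B_24 = 10 * -236364091/2730 = -236364091/273.

-236364091/273


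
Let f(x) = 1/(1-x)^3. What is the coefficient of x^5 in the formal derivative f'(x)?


Differentiate: d/dx [ 1/(1-x)^r ] = r / (1-x)^(r+1).
Here r = 3, so f'(x) = 3 / (1-x)^4.
The expansion of 1/(1-x)^(r+1) has coefficient of x^n equal to C(n+r, r).
So the coefficient of x^5 in f'(x) is
3 * C(8, 3) = 3 * 56 = 168

168


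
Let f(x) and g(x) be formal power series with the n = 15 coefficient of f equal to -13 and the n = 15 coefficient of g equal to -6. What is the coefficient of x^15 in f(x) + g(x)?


Addition of formal power series is termwise.
The coefficient of x^15 in f + g = -13 + -6
= -19

-19


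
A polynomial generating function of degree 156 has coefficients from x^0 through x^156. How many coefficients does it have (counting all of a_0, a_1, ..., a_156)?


A polynomial of degree 156 takes the form a_0 + a_1 x + ... + a_156 x^156.
The number of coefficients is 156 + 1 = 157.

157


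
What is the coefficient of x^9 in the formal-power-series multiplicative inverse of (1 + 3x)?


The inverse is 1/(1 + 3x). Apply the geometric identity 1/(1 - y) = sum_{k>=0} y^k with y = -3x:
1/(1 + 3x) = sum_{k>=0} (-3)^k x^k.
So the coefficient of x^9 is (-3)^9 = -19683.

-19683


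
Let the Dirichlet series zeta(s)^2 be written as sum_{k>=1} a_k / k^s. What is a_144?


The Dirichlet convolution of the constant function 1 with itself gives (1 * 1)(k) = sum_{d | k} 1 = d(k), the number of positive divisors of k.
Since zeta(s) = sum_{k>=1} 1/k^s, we have zeta(s)^2 = sum_{k>=1} d(k)/k^s, so a_k = d(k).
For k = 144: the divisors are 1, 2, 3, 4, 6, 8, 9, 12, 16, 18, 24, 36, 48, 72, 144.
Count = 15.

15


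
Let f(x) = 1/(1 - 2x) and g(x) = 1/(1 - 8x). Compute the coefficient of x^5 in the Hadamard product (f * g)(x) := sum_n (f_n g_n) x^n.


f has coefficients f_k = 2^k and g has coefficients g_k = 8^k, so the Hadamard product has coefficient (f*g)_k = 2^k * 8^k = 16^k.
For k = 5: 16^5 = 1048576.

1048576


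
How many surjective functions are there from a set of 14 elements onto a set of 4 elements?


By inclusion-exclusion on which target elements are missed, the number of surjections from an n-set onto a k-set is
surj(n, k) = sum_{j=0}^{k} (-1)^j C(k, j) (k - j)^n.
Equivalently surj(n, k) = k! * S(n, k), where S(n, k) is the Stirling number of the second kind.
For n = 14, k = 4:
S(14, 4) = 10391745, so
surj = 4! * 10391745 = 24 * 10391745 = 249401880.

249401880


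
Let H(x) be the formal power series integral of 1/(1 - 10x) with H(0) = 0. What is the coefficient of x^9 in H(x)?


1/(1 - 10x) = sum_{k>=0} 10^k x^k. Integrating termwise with H(0) = 0:
H(x) = sum_{k>=0} 10^k x^(k+1) / (k+1) = sum_{m>=1} 10^(m-1) x^m / m.
For m = 9: 10^8/9 = 100000000/9 = 100000000/9.

100000000/9


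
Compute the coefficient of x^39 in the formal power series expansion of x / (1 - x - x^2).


Let f(x) = sum_{k>=0} a_k x^k. Multiplying f(x) * (1 - x - x^2) = x and matching coefficients gives a_0 = 0, a_1 = 1, and a_k = a_{k-1} + a_{k-2} for k >= 2. These are the Fibonacci numbers F_k.
Iterating from F_0 = 0, F_1 = 1:
F_0=0, F_1=1, F_2=1, F_3=2, F_4=3, F_5=5, F_6=8, F_7=13, F_8=21, F_9=34, ...
F_39 = 63245986.

63245986


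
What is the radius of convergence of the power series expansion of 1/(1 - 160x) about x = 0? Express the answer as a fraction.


Expanding 1/(1 - 160x) = sum_{k>=0} 160^k x^k, the series converges when |160x| < 1, i.e., |x| < 1/160.
So the radius of convergence is 1/160 = 1/160.

1/160


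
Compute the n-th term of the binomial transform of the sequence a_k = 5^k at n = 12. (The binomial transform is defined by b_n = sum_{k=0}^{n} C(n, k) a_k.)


With a_k = 5^k, b_n = sum_{k=0}^{n} C(n, k) 5^k = (1 + 5)^n by the binomial theorem.
For n = 12: (1 + 5)^12 = 6^12 = 2176782336.

2176782336


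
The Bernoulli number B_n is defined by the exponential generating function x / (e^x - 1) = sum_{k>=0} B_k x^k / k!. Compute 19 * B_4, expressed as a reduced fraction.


Bernoulli numbers can also be computed recursively via B_0 = 1 and sum_{j=0}^{m} C(m+1, j) B_j = 0 for m >= 1. Odd-index Bernoulli numbers vanish for k >= 3.
Computing B_4 = -1/30, so 19 * B_4 = 19 * -1/30 = -19/30.

-19/30


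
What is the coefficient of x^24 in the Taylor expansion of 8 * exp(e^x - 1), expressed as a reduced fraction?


exp(e^x - 1) = sum_{k>=0} Bell_k x^k / k!, where Bell_k is the k-th Bell number.
So the coefficient of x^24 is 8 * Bell_24 / 24!.
Computing: Bell_24 = 445958869294805289 and 24! = 620448401733239439360000, giving
8 * 445958869294805289/620448401733239439360000 = 148652956431601763/25852016738884976640000.

148652956431601763/25852016738884976640000


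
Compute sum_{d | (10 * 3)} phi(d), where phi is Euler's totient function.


First, 10 * 3 = 30. One classical identity is sum_{d | n} phi(d) = n (each k in [1, n] has a unique gcd with n, and among the k's with gcd(k, n) = n/d there are phi(d) of them). So the sum equals 30. We also verify directly:
Divisors of 30: 1, 2, 3, 5, 6, 10, 15, 30.
phi values: 1, 1, 2, 4, 2, 4, 8, 8.
Sum = 30.

30


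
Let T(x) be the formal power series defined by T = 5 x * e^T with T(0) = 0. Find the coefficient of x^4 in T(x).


Apply the Lagrange inversion formula: if T = 5 x * phi(T) with phi(t) = e^t, then
[x^n] T = 5^n * (1/n) [t^(n-1)] phi(t)^n = 5^n * (1/n) [t^(n-1)] e^(n t) = 5^n * (1/n) * n^(n-1) / (n-1)! = 5^n * n^(n-1) / n!.
When c = 1 this is the Cayley count of rooted labeled trees on n vertices, divided by n!.
For n = 4: 5^4 * 4^3 / 4! = 625 * 64/24 = 5000/3.

5000/3


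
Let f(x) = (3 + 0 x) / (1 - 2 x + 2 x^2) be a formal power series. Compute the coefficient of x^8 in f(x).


Write f(x) = sum_{k>=0} a_k x^k. Multiplying both sides by 1 - 2 x + 2 x^2 gives
(1 - 2 x + 2 x^2) sum_{k>=0} a_k x^k = 3 + 0 x.
Matching coefficients:
 x^0: a_0 = 3
 x^1: a_1 - 2 a_0 = 0  =>  a_1 = 2*3 + 0 = 6
 x^k (k >= 2): a_k = 2 a_{k-1} - 2 a_{k-2}.
Iterating: a_2 = 6, a_3 = 0, a_4 = -12, a_5 = -24, a_6 = -24, a_7 = 0, a_8 = 48.
So the coefficient of x^8 is 48.

48


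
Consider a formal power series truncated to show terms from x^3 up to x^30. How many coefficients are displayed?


From x^3 to x^30 inclusive, the count is 30 - 3 + 1 = 28.

28


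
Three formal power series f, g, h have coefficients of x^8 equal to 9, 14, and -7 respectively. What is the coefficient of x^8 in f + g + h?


Series addition is componentwise:
9 + 14 + -7
= 16

16


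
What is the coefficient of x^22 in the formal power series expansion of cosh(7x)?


The Maclaurin series is cosh(t) = sum_{m>=0} t^(2m) / (2m)!, so substituting t = 7x, only even powers of x are nonzero, with coefficient of x^(2m) equal to 7^(2m) / (2m)!.
For x^22 the coefficient is 7^22/22! = 3909821048582988049/1124000727777607680000 = 11398895185373143/3276970051829760000.

11398895185373143/3276970051829760000


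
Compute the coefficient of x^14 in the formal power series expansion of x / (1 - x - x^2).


Let f(x) = sum_{k>=0} a_k x^k. Multiplying f(x) * (1 - x - x^2) = x and matching coefficients gives a_0 = 0, a_1 = 1, and a_k = a_{k-1} + a_{k-2} for k >= 2. These are the Fibonacci numbers F_k.
Iterating from F_0 = 0, F_1 = 1:
F_0=0, F_1=1, F_2=1, F_3=2, F_4=3, F_5=5, F_6=8, F_7=13, F_8=21, F_9=34, ...
F_14 = 377.

377


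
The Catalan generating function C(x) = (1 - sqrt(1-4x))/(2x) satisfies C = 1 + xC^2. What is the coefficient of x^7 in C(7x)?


Substituting x -> 7x scales the n-th coefficient by 7^n, so [x^7] C(7x) = 7^7 * C_7.
C_7 = C(2*7, 7)/(8) = 3432/8 = 429.
So 7^7 * 429 = 823543 * 429 = 353299947.

353299947


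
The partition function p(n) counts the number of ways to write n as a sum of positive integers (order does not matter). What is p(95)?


Using the generating function prod_{k>=1} 1/(1-x^k), we compute p(95).
By dynamic programming over parts 1 through 95:
p(95) = 104651419

104651419


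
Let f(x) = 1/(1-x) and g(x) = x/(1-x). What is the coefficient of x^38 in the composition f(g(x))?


First simplify the composition: f(g(x)) = 1/(1 - x/(1-x)) = (1-x)/((1-x) - x) = (1-x)/(1-2x).
Now extract the coefficient. Write (1-x)/(1-2x) = 1/(1-2x) - x/(1-2x).
The coefficient of x^n in 1/(1-2x) is 2^n, and in x/(1-2x) is 2^(n-1) (for n >= 1).
So the coefficient of x^38 is 2^38 - 2^37 = 274877906944 - 137438953472 = 137438953472.

137438953472


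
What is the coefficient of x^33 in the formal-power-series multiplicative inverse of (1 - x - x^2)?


Let the inverse be f(x) = sum_{k>=0} a_k x^k. From f(x) * (1 - x - x^2) = 1 and matching coefficients:
 x^0: a_0 = 1.
 x^1: a_1 - a_0 = 0, so a_1 = 1.
 x^k (k >= 2): a_k - a_{k-1} - a_{k-2} = 0, i.e. a_k = a_{k-1} + a_{k-2}.
This is the Fibonacci-type recurrence shifted so that a_0 = a_1 = 1.
Iterating: a_0=1, a_1=1, a_2=2, a_3=3, a_4=5, a_5=8, a_6=13, a_7=21, a_8=34, a_9=55, ...
a_33 = 5702887.

5702887


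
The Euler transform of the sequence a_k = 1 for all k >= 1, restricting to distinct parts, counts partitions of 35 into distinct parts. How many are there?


Partitions of 35 into distinct parts can be computed via generating function.
Product (1+x)(1+x^2)(1+x^3)...
The coefficient of x^35 = 585

585


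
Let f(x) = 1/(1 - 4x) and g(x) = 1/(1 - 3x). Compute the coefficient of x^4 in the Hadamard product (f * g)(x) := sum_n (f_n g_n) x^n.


f has coefficients f_k = 4^k and g has coefficients g_k = 3^k, so the Hadamard product has coefficient (f*g)_k = 4^k * 3^k = 12^k.
For k = 4: 12^4 = 20736.

20736


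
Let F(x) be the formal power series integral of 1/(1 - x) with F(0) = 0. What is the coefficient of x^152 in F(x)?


1/(1 - x) = sum_{k>=0} x^k. Integrating termwise and using F(0) = 0 gives
F(x) = sum_{k>=0} x^(k+1) / (k+1) = sum_{m>=1} x^m / m = -ln(1 - x).
So the coefficient of x^152 is 1/152 = 1/152.

1/152


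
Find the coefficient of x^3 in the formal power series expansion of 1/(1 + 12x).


Write 1/(1 + c x) = 1/(1 - (-c) x) and apply the geometric-series identity
1/(1 - y) = sum_{k>=0} y^k to get 1/(1 + c x) = sum_{k>=0} (-c)^k x^k.
So the coefficient of x^k is (-c)^k = (-1)^k * c^k.
Here c = 12 and k = 3:
(-12)^3 = -1 * 1728 = -1728

-1728
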